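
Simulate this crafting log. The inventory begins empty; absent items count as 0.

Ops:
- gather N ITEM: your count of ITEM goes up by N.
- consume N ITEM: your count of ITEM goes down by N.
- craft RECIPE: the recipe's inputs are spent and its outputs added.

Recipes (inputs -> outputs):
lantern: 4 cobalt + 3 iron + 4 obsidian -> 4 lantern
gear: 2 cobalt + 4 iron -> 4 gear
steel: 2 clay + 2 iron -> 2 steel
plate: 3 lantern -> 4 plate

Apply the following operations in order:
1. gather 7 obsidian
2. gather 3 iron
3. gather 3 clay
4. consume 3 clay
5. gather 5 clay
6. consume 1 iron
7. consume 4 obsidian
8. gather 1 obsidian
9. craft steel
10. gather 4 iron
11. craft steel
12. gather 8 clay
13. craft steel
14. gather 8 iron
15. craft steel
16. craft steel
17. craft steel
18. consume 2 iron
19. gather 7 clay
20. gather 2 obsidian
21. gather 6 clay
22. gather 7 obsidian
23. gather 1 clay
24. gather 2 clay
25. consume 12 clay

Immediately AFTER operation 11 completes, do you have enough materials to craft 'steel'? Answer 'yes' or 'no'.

After 1 (gather 7 obsidian): obsidian=7
After 2 (gather 3 iron): iron=3 obsidian=7
After 3 (gather 3 clay): clay=3 iron=3 obsidian=7
After 4 (consume 3 clay): iron=3 obsidian=7
After 5 (gather 5 clay): clay=5 iron=3 obsidian=7
After 6 (consume 1 iron): clay=5 iron=2 obsidian=7
After 7 (consume 4 obsidian): clay=5 iron=2 obsidian=3
After 8 (gather 1 obsidian): clay=5 iron=2 obsidian=4
After 9 (craft steel): clay=3 obsidian=4 steel=2
After 10 (gather 4 iron): clay=3 iron=4 obsidian=4 steel=2
After 11 (craft steel): clay=1 iron=2 obsidian=4 steel=4

Answer: no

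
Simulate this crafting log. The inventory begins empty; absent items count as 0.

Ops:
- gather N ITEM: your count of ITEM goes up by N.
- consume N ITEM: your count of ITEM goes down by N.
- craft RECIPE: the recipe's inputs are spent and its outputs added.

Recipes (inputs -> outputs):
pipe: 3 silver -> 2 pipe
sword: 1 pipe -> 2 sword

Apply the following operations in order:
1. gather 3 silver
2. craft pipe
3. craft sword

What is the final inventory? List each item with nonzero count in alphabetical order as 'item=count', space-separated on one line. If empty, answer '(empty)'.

Answer: pipe=1 sword=2

Derivation:
After 1 (gather 3 silver): silver=3
After 2 (craft pipe): pipe=2
After 3 (craft sword): pipe=1 sword=2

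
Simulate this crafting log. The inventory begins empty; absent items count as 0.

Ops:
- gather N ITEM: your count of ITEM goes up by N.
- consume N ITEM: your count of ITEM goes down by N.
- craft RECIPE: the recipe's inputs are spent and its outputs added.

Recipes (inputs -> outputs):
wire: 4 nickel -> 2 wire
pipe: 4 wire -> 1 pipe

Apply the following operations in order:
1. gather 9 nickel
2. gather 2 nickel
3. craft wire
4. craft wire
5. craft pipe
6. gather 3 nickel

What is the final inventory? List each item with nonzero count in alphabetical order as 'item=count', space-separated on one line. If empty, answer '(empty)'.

After 1 (gather 9 nickel): nickel=9
After 2 (gather 2 nickel): nickel=11
After 3 (craft wire): nickel=7 wire=2
After 4 (craft wire): nickel=3 wire=4
After 5 (craft pipe): nickel=3 pipe=1
After 6 (gather 3 nickel): nickel=6 pipe=1

Answer: nickel=6 pipe=1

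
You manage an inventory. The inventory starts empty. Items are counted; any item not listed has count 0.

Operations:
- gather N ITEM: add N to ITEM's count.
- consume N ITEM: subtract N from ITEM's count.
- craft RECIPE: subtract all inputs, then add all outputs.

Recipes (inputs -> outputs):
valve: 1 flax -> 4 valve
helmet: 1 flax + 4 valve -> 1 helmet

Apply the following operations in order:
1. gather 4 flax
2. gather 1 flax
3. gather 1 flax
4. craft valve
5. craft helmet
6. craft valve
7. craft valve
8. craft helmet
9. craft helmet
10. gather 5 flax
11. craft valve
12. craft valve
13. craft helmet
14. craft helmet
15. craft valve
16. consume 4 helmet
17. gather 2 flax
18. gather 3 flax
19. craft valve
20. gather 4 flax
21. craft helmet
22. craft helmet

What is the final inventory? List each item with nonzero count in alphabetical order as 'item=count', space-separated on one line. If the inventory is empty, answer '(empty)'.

Answer: flax=6 helmet=3

Derivation:
After 1 (gather 4 flax): flax=4
After 2 (gather 1 flax): flax=5
After 3 (gather 1 flax): flax=6
After 4 (craft valve): flax=5 valve=4
After 5 (craft helmet): flax=4 helmet=1
After 6 (craft valve): flax=3 helmet=1 valve=4
After 7 (craft valve): flax=2 helmet=1 valve=8
After 8 (craft helmet): flax=1 helmet=2 valve=4
After 9 (craft helmet): helmet=3
After 10 (gather 5 flax): flax=5 helmet=3
After 11 (craft valve): flax=4 helmet=3 valve=4
After 12 (craft valve): flax=3 helmet=3 valve=8
After 13 (craft helmet): flax=2 helmet=4 valve=4
After 14 (craft helmet): flax=1 helmet=5
After 15 (craft valve): helmet=5 valve=4
After 16 (consume 4 helmet): helmet=1 valve=4
After 17 (gather 2 flax): flax=2 helmet=1 valve=4
After 18 (gather 3 flax): flax=5 helmet=1 valve=4
After 19 (craft valve): flax=4 helmet=1 valve=8
After 20 (gather 4 flax): flax=8 helmet=1 valve=8
After 21 (craft helmet): flax=7 helmet=2 valve=4
After 22 (craft helmet): flax=6 helmet=3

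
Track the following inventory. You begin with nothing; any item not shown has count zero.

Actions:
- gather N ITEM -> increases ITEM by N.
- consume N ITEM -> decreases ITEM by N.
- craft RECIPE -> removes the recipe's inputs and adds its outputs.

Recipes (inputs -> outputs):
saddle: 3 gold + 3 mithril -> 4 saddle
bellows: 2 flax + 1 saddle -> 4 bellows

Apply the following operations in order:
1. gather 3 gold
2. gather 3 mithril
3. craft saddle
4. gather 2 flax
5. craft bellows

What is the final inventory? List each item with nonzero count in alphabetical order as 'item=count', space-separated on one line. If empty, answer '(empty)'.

Answer: bellows=4 saddle=3

Derivation:
After 1 (gather 3 gold): gold=3
After 2 (gather 3 mithril): gold=3 mithril=3
After 3 (craft saddle): saddle=4
After 4 (gather 2 flax): flax=2 saddle=4
After 5 (craft bellows): bellows=4 saddle=3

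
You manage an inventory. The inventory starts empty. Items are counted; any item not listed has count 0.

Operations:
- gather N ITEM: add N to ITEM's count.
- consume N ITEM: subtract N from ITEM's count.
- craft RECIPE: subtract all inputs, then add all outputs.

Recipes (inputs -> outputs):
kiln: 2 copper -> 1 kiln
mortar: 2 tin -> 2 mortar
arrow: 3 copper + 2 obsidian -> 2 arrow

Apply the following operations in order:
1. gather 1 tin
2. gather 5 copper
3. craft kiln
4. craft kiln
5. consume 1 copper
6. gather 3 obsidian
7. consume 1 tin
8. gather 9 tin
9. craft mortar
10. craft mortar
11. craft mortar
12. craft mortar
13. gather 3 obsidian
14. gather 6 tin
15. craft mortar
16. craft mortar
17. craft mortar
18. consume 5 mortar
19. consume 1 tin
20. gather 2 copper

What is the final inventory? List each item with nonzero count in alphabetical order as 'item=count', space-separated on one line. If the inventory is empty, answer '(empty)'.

Answer: copper=2 kiln=2 mortar=9 obsidian=6

Derivation:
After 1 (gather 1 tin): tin=1
After 2 (gather 5 copper): copper=5 tin=1
After 3 (craft kiln): copper=3 kiln=1 tin=1
After 4 (craft kiln): copper=1 kiln=2 tin=1
After 5 (consume 1 copper): kiln=2 tin=1
After 6 (gather 3 obsidian): kiln=2 obsidian=3 tin=1
After 7 (consume 1 tin): kiln=2 obsidian=3
After 8 (gather 9 tin): kiln=2 obsidian=3 tin=9
After 9 (craft mortar): kiln=2 mortar=2 obsidian=3 tin=7
After 10 (craft mortar): kiln=2 mortar=4 obsidian=3 tin=5
After 11 (craft mortar): kiln=2 mortar=6 obsidian=3 tin=3
After 12 (craft mortar): kiln=2 mortar=8 obsidian=3 tin=1
After 13 (gather 3 obsidian): kiln=2 mortar=8 obsidian=6 tin=1
After 14 (gather 6 tin): kiln=2 mortar=8 obsidian=6 tin=7
After 15 (craft mortar): kiln=2 mortar=10 obsidian=6 tin=5
After 16 (craft mortar): kiln=2 mortar=12 obsidian=6 tin=3
After 17 (craft mortar): kiln=2 mortar=14 obsidian=6 tin=1
After 18 (consume 5 mortar): kiln=2 mortar=9 obsidian=6 tin=1
After 19 (consume 1 tin): kiln=2 mortar=9 obsidian=6
After 20 (gather 2 copper): copper=2 kiln=2 mortar=9 obsidian=6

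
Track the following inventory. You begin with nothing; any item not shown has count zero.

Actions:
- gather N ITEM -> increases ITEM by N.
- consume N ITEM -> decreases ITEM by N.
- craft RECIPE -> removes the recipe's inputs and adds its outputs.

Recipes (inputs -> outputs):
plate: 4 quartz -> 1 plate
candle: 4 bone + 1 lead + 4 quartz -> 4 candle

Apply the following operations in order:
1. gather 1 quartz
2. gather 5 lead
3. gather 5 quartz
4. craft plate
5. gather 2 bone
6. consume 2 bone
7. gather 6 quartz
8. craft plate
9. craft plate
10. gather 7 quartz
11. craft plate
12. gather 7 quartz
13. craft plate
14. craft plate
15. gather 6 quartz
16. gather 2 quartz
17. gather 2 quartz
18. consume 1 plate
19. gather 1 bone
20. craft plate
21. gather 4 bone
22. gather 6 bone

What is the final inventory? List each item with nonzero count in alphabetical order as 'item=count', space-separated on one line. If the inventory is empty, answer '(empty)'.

Answer: bone=11 lead=5 plate=6 quartz=8

Derivation:
After 1 (gather 1 quartz): quartz=1
After 2 (gather 5 lead): lead=5 quartz=1
After 3 (gather 5 quartz): lead=5 quartz=6
After 4 (craft plate): lead=5 plate=1 quartz=2
After 5 (gather 2 bone): bone=2 lead=5 plate=1 quartz=2
After 6 (consume 2 bone): lead=5 plate=1 quartz=2
After 7 (gather 6 quartz): lead=5 plate=1 quartz=8
After 8 (craft plate): lead=5 plate=2 quartz=4
After 9 (craft plate): lead=5 plate=3
After 10 (gather 7 quartz): lead=5 plate=3 quartz=7
After 11 (craft plate): lead=5 plate=4 quartz=3
After 12 (gather 7 quartz): lead=5 plate=4 quartz=10
After 13 (craft plate): lead=5 plate=5 quartz=6
After 14 (craft plate): lead=5 plate=6 quartz=2
After 15 (gather 6 quartz): lead=5 plate=6 quartz=8
After 16 (gather 2 quartz): lead=5 plate=6 quartz=10
After 17 (gather 2 quartz): lead=5 plate=6 quartz=12
After 18 (consume 1 plate): lead=5 plate=5 quartz=12
After 19 (gather 1 bone): bone=1 lead=5 plate=5 quartz=12
After 20 (craft plate): bone=1 lead=5 plate=6 quartz=8
After 21 (gather 4 bone): bone=5 lead=5 plate=6 quartz=8
After 22 (gather 6 bone): bone=11 lead=5 plate=6 quartz=8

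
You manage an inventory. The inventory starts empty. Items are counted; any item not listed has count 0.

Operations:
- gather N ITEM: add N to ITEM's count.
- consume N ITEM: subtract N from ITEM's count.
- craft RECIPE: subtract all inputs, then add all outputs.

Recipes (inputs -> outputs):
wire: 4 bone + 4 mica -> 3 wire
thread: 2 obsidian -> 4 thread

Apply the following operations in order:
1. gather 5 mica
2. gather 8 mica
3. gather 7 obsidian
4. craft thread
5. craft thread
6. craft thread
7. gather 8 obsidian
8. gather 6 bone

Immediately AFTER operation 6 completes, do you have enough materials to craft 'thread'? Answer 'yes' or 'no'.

After 1 (gather 5 mica): mica=5
After 2 (gather 8 mica): mica=13
After 3 (gather 7 obsidian): mica=13 obsidian=7
After 4 (craft thread): mica=13 obsidian=5 thread=4
After 5 (craft thread): mica=13 obsidian=3 thread=8
After 6 (craft thread): mica=13 obsidian=1 thread=12

Answer: no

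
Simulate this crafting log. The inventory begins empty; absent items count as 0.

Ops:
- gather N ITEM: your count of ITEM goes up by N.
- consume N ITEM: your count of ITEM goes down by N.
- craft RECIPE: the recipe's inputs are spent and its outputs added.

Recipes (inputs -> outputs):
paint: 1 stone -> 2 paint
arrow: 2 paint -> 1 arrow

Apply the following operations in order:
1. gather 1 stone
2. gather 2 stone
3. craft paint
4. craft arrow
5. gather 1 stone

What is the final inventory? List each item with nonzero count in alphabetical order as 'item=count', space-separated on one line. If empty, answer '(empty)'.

Answer: arrow=1 stone=3

Derivation:
After 1 (gather 1 stone): stone=1
After 2 (gather 2 stone): stone=3
After 3 (craft paint): paint=2 stone=2
After 4 (craft arrow): arrow=1 stone=2
After 5 (gather 1 stone): arrow=1 stone=3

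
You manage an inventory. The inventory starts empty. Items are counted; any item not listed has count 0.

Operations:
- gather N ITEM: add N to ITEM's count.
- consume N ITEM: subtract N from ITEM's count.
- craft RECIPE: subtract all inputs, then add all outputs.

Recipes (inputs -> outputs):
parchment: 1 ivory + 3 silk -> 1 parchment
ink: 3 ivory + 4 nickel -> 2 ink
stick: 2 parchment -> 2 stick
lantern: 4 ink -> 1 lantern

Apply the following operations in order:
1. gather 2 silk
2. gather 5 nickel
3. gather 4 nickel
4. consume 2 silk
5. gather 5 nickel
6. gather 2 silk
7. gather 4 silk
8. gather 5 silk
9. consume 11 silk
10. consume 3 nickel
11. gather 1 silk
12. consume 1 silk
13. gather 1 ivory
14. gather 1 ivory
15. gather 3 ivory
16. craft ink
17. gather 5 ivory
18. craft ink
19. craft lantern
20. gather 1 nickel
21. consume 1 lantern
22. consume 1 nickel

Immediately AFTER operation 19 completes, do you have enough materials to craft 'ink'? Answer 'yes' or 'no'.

Answer: no

Derivation:
After 1 (gather 2 silk): silk=2
After 2 (gather 5 nickel): nickel=5 silk=2
After 3 (gather 4 nickel): nickel=9 silk=2
After 4 (consume 2 silk): nickel=9
After 5 (gather 5 nickel): nickel=14
After 6 (gather 2 silk): nickel=14 silk=2
After 7 (gather 4 silk): nickel=14 silk=6
After 8 (gather 5 silk): nickel=14 silk=11
After 9 (consume 11 silk): nickel=14
After 10 (consume 3 nickel): nickel=11
After 11 (gather 1 silk): nickel=11 silk=1
After 12 (consume 1 silk): nickel=11
After 13 (gather 1 ivory): ivory=1 nickel=11
After 14 (gather 1 ivory): ivory=2 nickel=11
After 15 (gather 3 ivory): ivory=5 nickel=11
After 16 (craft ink): ink=2 ivory=2 nickel=7
After 17 (gather 5 ivory): ink=2 ivory=7 nickel=7
After 18 (craft ink): ink=4 ivory=4 nickel=3
After 19 (craft lantern): ivory=4 lantern=1 nickel=3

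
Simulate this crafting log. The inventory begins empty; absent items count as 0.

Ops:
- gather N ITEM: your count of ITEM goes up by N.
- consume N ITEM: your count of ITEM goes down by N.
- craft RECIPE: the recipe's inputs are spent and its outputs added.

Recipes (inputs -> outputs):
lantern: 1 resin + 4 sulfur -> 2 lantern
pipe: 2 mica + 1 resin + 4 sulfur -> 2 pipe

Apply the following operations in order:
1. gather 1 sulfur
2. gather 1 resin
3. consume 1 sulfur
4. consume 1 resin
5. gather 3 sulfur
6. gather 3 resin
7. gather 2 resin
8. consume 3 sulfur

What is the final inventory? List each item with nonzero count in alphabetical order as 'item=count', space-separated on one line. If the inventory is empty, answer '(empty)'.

After 1 (gather 1 sulfur): sulfur=1
After 2 (gather 1 resin): resin=1 sulfur=1
After 3 (consume 1 sulfur): resin=1
After 4 (consume 1 resin): (empty)
After 5 (gather 3 sulfur): sulfur=3
After 6 (gather 3 resin): resin=3 sulfur=3
After 7 (gather 2 resin): resin=5 sulfur=3
After 8 (consume 3 sulfur): resin=5

Answer: resin=5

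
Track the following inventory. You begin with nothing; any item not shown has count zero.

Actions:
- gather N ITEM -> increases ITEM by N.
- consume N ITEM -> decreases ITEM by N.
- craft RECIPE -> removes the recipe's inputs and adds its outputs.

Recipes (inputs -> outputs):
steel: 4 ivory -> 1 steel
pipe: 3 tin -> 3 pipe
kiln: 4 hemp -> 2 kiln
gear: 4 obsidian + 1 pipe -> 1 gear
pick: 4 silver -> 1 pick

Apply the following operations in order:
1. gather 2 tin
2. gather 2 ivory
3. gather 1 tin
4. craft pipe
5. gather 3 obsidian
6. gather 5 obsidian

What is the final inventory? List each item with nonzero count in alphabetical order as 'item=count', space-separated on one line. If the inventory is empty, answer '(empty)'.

After 1 (gather 2 tin): tin=2
After 2 (gather 2 ivory): ivory=2 tin=2
After 3 (gather 1 tin): ivory=2 tin=3
After 4 (craft pipe): ivory=2 pipe=3
After 5 (gather 3 obsidian): ivory=2 obsidian=3 pipe=3
After 6 (gather 5 obsidian): ivory=2 obsidian=8 pipe=3

Answer: ivory=2 obsidian=8 pipe=3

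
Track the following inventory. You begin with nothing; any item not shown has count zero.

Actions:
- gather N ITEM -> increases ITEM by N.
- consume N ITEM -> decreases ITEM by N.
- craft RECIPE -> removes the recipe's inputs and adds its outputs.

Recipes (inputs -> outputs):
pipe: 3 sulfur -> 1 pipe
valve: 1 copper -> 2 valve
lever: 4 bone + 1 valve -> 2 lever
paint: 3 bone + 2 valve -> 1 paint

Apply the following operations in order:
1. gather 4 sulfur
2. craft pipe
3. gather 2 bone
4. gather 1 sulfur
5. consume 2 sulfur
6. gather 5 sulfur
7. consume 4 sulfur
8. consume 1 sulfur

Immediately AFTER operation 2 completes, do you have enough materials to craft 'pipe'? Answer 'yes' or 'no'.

After 1 (gather 4 sulfur): sulfur=4
After 2 (craft pipe): pipe=1 sulfur=1

Answer: no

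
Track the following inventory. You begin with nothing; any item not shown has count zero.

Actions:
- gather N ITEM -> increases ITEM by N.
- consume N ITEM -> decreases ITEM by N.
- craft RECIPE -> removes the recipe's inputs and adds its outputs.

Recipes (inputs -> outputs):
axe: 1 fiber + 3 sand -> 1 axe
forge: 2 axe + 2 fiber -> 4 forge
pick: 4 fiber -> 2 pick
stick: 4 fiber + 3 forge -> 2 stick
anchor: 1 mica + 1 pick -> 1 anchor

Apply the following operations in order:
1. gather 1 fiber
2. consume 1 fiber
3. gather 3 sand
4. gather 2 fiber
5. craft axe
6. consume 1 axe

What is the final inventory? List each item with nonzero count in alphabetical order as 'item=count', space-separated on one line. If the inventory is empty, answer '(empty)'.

After 1 (gather 1 fiber): fiber=1
After 2 (consume 1 fiber): (empty)
After 3 (gather 3 sand): sand=3
After 4 (gather 2 fiber): fiber=2 sand=3
After 5 (craft axe): axe=1 fiber=1
After 6 (consume 1 axe): fiber=1

Answer: fiber=1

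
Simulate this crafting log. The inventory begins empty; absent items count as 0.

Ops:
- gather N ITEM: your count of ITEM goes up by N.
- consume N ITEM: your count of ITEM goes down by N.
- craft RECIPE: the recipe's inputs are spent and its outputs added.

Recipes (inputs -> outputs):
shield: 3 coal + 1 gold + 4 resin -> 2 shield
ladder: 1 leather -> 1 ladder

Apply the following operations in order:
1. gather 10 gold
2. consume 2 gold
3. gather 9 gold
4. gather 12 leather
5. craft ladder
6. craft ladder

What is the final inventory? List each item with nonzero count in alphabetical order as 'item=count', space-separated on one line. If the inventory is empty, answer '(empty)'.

Answer: gold=17 ladder=2 leather=10

Derivation:
After 1 (gather 10 gold): gold=10
After 2 (consume 2 gold): gold=8
After 3 (gather 9 gold): gold=17
After 4 (gather 12 leather): gold=17 leather=12
After 5 (craft ladder): gold=17 ladder=1 leather=11
After 6 (craft ladder): gold=17 ladder=2 leather=10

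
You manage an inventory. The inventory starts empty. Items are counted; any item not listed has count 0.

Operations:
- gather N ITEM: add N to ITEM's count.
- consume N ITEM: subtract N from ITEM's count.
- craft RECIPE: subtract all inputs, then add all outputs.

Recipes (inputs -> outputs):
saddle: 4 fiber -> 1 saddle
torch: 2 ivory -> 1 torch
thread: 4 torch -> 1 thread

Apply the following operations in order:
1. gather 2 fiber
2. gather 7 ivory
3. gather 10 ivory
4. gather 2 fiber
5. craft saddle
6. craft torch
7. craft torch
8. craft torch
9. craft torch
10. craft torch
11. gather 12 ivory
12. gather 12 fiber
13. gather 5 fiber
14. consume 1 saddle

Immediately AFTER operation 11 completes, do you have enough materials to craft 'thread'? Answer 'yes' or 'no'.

Answer: yes

Derivation:
After 1 (gather 2 fiber): fiber=2
After 2 (gather 7 ivory): fiber=2 ivory=7
After 3 (gather 10 ivory): fiber=2 ivory=17
After 4 (gather 2 fiber): fiber=4 ivory=17
After 5 (craft saddle): ivory=17 saddle=1
After 6 (craft torch): ivory=15 saddle=1 torch=1
After 7 (craft torch): ivory=13 saddle=1 torch=2
After 8 (craft torch): ivory=11 saddle=1 torch=3
After 9 (craft torch): ivory=9 saddle=1 torch=4
After 10 (craft torch): ivory=7 saddle=1 torch=5
After 11 (gather 12 ivory): ivory=19 saddle=1 torch=5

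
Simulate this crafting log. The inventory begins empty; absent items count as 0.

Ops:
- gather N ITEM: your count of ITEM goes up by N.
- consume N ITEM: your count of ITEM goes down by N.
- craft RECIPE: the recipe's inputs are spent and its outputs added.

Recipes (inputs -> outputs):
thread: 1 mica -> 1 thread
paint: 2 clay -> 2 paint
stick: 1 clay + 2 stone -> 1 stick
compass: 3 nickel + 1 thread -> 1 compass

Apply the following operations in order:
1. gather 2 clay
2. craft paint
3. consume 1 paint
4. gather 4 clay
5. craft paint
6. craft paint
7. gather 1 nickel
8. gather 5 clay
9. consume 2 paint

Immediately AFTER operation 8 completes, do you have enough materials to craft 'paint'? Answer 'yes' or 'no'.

After 1 (gather 2 clay): clay=2
After 2 (craft paint): paint=2
After 3 (consume 1 paint): paint=1
After 4 (gather 4 clay): clay=4 paint=1
After 5 (craft paint): clay=2 paint=3
After 6 (craft paint): paint=5
After 7 (gather 1 nickel): nickel=1 paint=5
After 8 (gather 5 clay): clay=5 nickel=1 paint=5

Answer: yes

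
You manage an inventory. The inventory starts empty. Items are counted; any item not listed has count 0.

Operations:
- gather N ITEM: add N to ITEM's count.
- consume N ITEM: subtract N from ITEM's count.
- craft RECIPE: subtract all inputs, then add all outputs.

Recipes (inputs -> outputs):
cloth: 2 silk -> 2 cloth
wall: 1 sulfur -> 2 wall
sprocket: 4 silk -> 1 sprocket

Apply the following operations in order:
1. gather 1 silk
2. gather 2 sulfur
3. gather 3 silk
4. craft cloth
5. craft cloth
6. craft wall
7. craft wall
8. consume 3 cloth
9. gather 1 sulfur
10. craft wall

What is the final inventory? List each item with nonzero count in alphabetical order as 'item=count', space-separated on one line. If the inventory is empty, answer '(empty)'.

After 1 (gather 1 silk): silk=1
After 2 (gather 2 sulfur): silk=1 sulfur=2
After 3 (gather 3 silk): silk=4 sulfur=2
After 4 (craft cloth): cloth=2 silk=2 sulfur=2
After 5 (craft cloth): cloth=4 sulfur=2
After 6 (craft wall): cloth=4 sulfur=1 wall=2
After 7 (craft wall): cloth=4 wall=4
After 8 (consume 3 cloth): cloth=1 wall=4
After 9 (gather 1 sulfur): cloth=1 sulfur=1 wall=4
After 10 (craft wall): cloth=1 wall=6

Answer: cloth=1 wall=6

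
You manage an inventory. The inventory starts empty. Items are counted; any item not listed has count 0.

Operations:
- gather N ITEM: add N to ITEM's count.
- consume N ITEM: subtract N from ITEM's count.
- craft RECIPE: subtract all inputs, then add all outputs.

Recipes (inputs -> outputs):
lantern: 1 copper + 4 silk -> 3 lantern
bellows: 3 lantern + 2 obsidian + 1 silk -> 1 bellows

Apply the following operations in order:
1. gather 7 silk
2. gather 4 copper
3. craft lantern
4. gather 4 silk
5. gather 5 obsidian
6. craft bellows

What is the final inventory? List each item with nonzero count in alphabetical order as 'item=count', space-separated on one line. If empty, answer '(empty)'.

Answer: bellows=1 copper=3 obsidian=3 silk=6

Derivation:
After 1 (gather 7 silk): silk=7
After 2 (gather 4 copper): copper=4 silk=7
After 3 (craft lantern): copper=3 lantern=3 silk=3
After 4 (gather 4 silk): copper=3 lantern=3 silk=7
After 5 (gather 5 obsidian): copper=3 lantern=3 obsidian=5 silk=7
After 6 (craft bellows): bellows=1 copper=3 obsidian=3 silk=6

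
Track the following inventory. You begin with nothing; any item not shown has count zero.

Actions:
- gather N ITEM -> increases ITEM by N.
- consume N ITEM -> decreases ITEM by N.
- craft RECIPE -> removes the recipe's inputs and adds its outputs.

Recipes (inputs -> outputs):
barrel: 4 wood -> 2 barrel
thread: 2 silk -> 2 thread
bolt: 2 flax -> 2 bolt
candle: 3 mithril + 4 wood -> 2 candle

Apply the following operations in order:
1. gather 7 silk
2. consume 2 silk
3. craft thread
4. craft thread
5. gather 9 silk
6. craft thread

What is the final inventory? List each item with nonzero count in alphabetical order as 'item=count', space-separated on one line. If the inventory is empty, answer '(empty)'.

Answer: silk=8 thread=6

Derivation:
After 1 (gather 7 silk): silk=7
After 2 (consume 2 silk): silk=5
After 3 (craft thread): silk=3 thread=2
After 4 (craft thread): silk=1 thread=4
After 5 (gather 9 silk): silk=10 thread=4
After 6 (craft thread): silk=8 thread=6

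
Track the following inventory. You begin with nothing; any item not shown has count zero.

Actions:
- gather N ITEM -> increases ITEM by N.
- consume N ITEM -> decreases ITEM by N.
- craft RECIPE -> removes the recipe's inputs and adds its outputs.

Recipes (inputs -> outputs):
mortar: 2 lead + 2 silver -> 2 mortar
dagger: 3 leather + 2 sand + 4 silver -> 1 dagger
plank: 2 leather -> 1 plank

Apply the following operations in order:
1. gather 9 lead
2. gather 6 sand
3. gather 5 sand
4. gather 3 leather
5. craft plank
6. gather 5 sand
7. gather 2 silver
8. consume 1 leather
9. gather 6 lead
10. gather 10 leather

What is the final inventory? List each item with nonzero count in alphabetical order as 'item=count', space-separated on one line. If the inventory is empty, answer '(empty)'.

After 1 (gather 9 lead): lead=9
After 2 (gather 6 sand): lead=9 sand=6
After 3 (gather 5 sand): lead=9 sand=11
After 4 (gather 3 leather): lead=9 leather=3 sand=11
After 5 (craft plank): lead=9 leather=1 plank=1 sand=11
After 6 (gather 5 sand): lead=9 leather=1 plank=1 sand=16
After 7 (gather 2 silver): lead=9 leather=1 plank=1 sand=16 silver=2
After 8 (consume 1 leather): lead=9 plank=1 sand=16 silver=2
After 9 (gather 6 lead): lead=15 plank=1 sand=16 silver=2
After 10 (gather 10 leather): lead=15 leather=10 plank=1 sand=16 silver=2

Answer: lead=15 leather=10 plank=1 sand=16 silver=2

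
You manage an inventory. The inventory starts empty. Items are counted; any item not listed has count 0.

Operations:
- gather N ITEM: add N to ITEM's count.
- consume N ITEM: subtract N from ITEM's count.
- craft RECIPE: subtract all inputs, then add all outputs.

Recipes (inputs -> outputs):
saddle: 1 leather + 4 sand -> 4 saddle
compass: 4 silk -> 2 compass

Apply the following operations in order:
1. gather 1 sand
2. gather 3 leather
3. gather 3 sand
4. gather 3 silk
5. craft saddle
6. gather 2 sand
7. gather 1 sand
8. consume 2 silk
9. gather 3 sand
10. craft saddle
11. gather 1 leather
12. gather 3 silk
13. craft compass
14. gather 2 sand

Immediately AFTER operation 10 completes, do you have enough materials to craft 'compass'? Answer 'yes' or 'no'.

After 1 (gather 1 sand): sand=1
After 2 (gather 3 leather): leather=3 sand=1
After 3 (gather 3 sand): leather=3 sand=4
After 4 (gather 3 silk): leather=3 sand=4 silk=3
After 5 (craft saddle): leather=2 saddle=4 silk=3
After 6 (gather 2 sand): leather=2 saddle=4 sand=2 silk=3
After 7 (gather 1 sand): leather=2 saddle=4 sand=3 silk=3
After 8 (consume 2 silk): leather=2 saddle=4 sand=3 silk=1
After 9 (gather 3 sand): leather=2 saddle=4 sand=6 silk=1
After 10 (craft saddle): leather=1 saddle=8 sand=2 silk=1

Answer: no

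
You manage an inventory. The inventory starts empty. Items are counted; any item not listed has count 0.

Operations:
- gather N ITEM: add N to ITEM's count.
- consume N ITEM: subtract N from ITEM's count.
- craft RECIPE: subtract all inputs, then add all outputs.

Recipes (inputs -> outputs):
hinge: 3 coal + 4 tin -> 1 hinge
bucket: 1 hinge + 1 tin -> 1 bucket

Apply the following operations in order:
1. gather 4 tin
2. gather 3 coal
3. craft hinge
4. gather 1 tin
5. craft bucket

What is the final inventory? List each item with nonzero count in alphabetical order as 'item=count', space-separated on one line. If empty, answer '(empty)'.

After 1 (gather 4 tin): tin=4
After 2 (gather 3 coal): coal=3 tin=4
After 3 (craft hinge): hinge=1
After 4 (gather 1 tin): hinge=1 tin=1
After 5 (craft bucket): bucket=1

Answer: bucket=1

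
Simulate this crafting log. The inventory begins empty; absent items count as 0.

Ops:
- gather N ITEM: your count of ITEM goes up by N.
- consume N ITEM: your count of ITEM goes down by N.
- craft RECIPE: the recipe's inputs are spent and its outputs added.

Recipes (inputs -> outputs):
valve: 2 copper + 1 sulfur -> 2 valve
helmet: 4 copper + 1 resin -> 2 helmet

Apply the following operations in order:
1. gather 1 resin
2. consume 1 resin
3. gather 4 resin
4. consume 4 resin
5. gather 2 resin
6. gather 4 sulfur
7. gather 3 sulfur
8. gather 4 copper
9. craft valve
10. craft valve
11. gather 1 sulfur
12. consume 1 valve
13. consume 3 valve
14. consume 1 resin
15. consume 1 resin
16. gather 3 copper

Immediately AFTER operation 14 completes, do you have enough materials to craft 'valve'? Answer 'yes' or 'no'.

Answer: no

Derivation:
After 1 (gather 1 resin): resin=1
After 2 (consume 1 resin): (empty)
After 3 (gather 4 resin): resin=4
After 4 (consume 4 resin): (empty)
After 5 (gather 2 resin): resin=2
After 6 (gather 4 sulfur): resin=2 sulfur=4
After 7 (gather 3 sulfur): resin=2 sulfur=7
After 8 (gather 4 copper): copper=4 resin=2 sulfur=7
After 9 (craft valve): copper=2 resin=2 sulfur=6 valve=2
After 10 (craft valve): resin=2 sulfur=5 valve=4
After 11 (gather 1 sulfur): resin=2 sulfur=6 valve=4
After 12 (consume 1 valve): resin=2 sulfur=6 valve=3
After 13 (consume 3 valve): resin=2 sulfur=6
After 14 (consume 1 resin): resin=1 sulfur=6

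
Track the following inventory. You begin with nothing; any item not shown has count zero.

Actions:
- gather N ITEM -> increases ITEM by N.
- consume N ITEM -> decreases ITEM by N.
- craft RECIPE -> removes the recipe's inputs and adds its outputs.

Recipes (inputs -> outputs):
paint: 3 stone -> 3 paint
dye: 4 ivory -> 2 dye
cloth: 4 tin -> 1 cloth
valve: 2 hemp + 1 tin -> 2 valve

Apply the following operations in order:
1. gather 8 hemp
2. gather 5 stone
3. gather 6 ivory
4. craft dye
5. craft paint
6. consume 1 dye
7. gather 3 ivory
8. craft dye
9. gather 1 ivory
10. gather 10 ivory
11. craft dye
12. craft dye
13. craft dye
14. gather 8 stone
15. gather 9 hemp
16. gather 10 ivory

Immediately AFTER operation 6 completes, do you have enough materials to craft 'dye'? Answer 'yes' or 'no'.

Answer: no

Derivation:
After 1 (gather 8 hemp): hemp=8
After 2 (gather 5 stone): hemp=8 stone=5
After 3 (gather 6 ivory): hemp=8 ivory=6 stone=5
After 4 (craft dye): dye=2 hemp=8 ivory=2 stone=5
After 5 (craft paint): dye=2 hemp=8 ivory=2 paint=3 stone=2
After 6 (consume 1 dye): dye=1 hemp=8 ivory=2 paint=3 stone=2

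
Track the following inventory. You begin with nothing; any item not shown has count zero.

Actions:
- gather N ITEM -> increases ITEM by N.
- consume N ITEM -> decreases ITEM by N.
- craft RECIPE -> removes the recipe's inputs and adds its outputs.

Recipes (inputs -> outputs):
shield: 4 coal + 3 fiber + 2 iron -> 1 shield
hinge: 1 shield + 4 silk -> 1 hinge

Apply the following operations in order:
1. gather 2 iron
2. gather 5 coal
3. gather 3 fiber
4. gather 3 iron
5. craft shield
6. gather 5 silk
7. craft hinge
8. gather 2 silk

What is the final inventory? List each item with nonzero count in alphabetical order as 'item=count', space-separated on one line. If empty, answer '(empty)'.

Answer: coal=1 hinge=1 iron=3 silk=3

Derivation:
After 1 (gather 2 iron): iron=2
After 2 (gather 5 coal): coal=5 iron=2
After 3 (gather 3 fiber): coal=5 fiber=3 iron=2
After 4 (gather 3 iron): coal=5 fiber=3 iron=5
After 5 (craft shield): coal=1 iron=3 shield=1
After 6 (gather 5 silk): coal=1 iron=3 shield=1 silk=5
After 7 (craft hinge): coal=1 hinge=1 iron=3 silk=1
After 8 (gather 2 silk): coal=1 hinge=1 iron=3 silk=3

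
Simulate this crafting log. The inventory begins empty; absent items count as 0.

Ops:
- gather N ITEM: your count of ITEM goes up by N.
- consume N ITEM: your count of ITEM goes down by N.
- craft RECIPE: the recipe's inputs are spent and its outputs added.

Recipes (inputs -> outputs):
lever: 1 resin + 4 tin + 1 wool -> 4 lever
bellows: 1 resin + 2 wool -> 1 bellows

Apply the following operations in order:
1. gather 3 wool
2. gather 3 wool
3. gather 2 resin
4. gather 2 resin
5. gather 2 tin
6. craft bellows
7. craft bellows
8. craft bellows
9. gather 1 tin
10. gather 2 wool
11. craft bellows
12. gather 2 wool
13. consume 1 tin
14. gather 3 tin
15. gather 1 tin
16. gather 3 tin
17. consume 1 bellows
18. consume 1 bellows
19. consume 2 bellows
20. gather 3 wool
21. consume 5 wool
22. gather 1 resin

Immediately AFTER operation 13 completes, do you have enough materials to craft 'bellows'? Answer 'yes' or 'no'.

After 1 (gather 3 wool): wool=3
After 2 (gather 3 wool): wool=6
After 3 (gather 2 resin): resin=2 wool=6
After 4 (gather 2 resin): resin=4 wool=6
After 5 (gather 2 tin): resin=4 tin=2 wool=6
After 6 (craft bellows): bellows=1 resin=3 tin=2 wool=4
After 7 (craft bellows): bellows=2 resin=2 tin=2 wool=2
After 8 (craft bellows): bellows=3 resin=1 tin=2
After 9 (gather 1 tin): bellows=3 resin=1 tin=3
After 10 (gather 2 wool): bellows=3 resin=1 tin=3 wool=2
After 11 (craft bellows): bellows=4 tin=3
After 12 (gather 2 wool): bellows=4 tin=3 wool=2
After 13 (consume 1 tin): bellows=4 tin=2 wool=2

Answer: no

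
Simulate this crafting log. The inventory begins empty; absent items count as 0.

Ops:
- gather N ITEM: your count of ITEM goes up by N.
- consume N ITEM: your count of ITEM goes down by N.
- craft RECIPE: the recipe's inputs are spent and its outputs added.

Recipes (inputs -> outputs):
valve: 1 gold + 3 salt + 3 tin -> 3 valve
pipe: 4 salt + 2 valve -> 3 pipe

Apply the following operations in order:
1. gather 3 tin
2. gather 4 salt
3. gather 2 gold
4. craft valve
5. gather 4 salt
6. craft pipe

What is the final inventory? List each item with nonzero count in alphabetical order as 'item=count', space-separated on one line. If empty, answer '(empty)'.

Answer: gold=1 pipe=3 salt=1 valve=1

Derivation:
After 1 (gather 3 tin): tin=3
After 2 (gather 4 salt): salt=4 tin=3
After 3 (gather 2 gold): gold=2 salt=4 tin=3
After 4 (craft valve): gold=1 salt=1 valve=3
After 5 (gather 4 salt): gold=1 salt=5 valve=3
After 6 (craft pipe): gold=1 pipe=3 salt=1 valve=1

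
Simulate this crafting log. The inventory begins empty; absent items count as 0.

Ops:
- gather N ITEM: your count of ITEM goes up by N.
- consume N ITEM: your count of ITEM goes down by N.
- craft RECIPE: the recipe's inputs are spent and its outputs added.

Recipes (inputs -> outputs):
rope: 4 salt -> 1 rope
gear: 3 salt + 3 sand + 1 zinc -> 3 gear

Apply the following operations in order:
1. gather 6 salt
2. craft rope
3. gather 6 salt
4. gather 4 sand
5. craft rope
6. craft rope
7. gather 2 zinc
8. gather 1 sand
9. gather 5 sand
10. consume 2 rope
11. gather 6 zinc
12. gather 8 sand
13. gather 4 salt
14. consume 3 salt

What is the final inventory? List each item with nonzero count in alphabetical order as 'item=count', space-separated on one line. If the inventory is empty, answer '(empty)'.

Answer: rope=1 salt=1 sand=18 zinc=8

Derivation:
After 1 (gather 6 salt): salt=6
After 2 (craft rope): rope=1 salt=2
After 3 (gather 6 salt): rope=1 salt=8
After 4 (gather 4 sand): rope=1 salt=8 sand=4
After 5 (craft rope): rope=2 salt=4 sand=4
After 6 (craft rope): rope=3 sand=4
After 7 (gather 2 zinc): rope=3 sand=4 zinc=2
After 8 (gather 1 sand): rope=3 sand=5 zinc=2
After 9 (gather 5 sand): rope=3 sand=10 zinc=2
After 10 (consume 2 rope): rope=1 sand=10 zinc=2
After 11 (gather 6 zinc): rope=1 sand=10 zinc=8
After 12 (gather 8 sand): rope=1 sand=18 zinc=8
After 13 (gather 4 salt): rope=1 salt=4 sand=18 zinc=8
After 14 (consume 3 salt): rope=1 salt=1 sand=18 zinc=8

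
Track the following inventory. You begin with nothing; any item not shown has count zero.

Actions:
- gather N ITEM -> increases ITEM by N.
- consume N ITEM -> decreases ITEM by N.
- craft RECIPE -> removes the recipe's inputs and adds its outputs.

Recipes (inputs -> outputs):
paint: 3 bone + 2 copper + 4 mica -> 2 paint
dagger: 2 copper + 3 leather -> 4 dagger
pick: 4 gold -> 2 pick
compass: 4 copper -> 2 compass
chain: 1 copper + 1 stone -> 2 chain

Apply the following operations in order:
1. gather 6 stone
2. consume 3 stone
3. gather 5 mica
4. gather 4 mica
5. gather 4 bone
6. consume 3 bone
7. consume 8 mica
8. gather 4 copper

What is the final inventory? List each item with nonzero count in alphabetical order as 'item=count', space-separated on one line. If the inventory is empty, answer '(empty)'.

Answer: bone=1 copper=4 mica=1 stone=3

Derivation:
After 1 (gather 6 stone): stone=6
After 2 (consume 3 stone): stone=3
After 3 (gather 5 mica): mica=5 stone=3
After 4 (gather 4 mica): mica=9 stone=3
After 5 (gather 4 bone): bone=4 mica=9 stone=3
After 6 (consume 3 bone): bone=1 mica=9 stone=3
After 7 (consume 8 mica): bone=1 mica=1 stone=3
After 8 (gather 4 copper): bone=1 copper=4 mica=1 stone=3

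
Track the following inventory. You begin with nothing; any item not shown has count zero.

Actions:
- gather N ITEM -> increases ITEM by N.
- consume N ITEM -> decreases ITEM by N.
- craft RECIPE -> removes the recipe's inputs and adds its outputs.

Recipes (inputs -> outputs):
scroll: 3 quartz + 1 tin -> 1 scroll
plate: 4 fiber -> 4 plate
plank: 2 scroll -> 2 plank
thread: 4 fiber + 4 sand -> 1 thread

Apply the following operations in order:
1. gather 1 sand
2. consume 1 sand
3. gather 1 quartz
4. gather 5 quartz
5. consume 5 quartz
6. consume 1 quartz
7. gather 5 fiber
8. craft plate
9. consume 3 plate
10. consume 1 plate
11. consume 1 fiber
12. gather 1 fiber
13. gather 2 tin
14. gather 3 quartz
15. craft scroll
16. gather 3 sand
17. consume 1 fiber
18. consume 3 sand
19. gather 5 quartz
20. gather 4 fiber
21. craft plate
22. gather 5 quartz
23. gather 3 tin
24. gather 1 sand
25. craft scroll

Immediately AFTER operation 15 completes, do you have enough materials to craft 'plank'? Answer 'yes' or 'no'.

After 1 (gather 1 sand): sand=1
After 2 (consume 1 sand): (empty)
After 3 (gather 1 quartz): quartz=1
After 4 (gather 5 quartz): quartz=6
After 5 (consume 5 quartz): quartz=1
After 6 (consume 1 quartz): (empty)
After 7 (gather 5 fiber): fiber=5
After 8 (craft plate): fiber=1 plate=4
After 9 (consume 3 plate): fiber=1 plate=1
After 10 (consume 1 plate): fiber=1
After 11 (consume 1 fiber): (empty)
After 12 (gather 1 fiber): fiber=1
After 13 (gather 2 tin): fiber=1 tin=2
After 14 (gather 3 quartz): fiber=1 quartz=3 tin=2
After 15 (craft scroll): fiber=1 scroll=1 tin=1

Answer: no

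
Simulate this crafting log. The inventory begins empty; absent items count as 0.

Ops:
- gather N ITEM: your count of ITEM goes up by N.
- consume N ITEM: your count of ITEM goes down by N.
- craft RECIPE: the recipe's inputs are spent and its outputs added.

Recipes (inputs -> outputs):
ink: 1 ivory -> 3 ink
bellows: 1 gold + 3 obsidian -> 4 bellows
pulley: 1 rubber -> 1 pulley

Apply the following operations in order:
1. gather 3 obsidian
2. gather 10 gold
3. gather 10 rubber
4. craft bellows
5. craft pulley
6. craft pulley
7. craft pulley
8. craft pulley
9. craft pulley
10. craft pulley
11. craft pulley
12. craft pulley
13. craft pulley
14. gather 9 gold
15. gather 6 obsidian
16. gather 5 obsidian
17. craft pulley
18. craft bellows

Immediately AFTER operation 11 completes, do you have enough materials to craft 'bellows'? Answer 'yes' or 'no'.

Answer: no

Derivation:
After 1 (gather 3 obsidian): obsidian=3
After 2 (gather 10 gold): gold=10 obsidian=3
After 3 (gather 10 rubber): gold=10 obsidian=3 rubber=10
After 4 (craft bellows): bellows=4 gold=9 rubber=10
After 5 (craft pulley): bellows=4 gold=9 pulley=1 rubber=9
After 6 (craft pulley): bellows=4 gold=9 pulley=2 rubber=8
After 7 (craft pulley): bellows=4 gold=9 pulley=3 rubber=7
After 8 (craft pulley): bellows=4 gold=9 pulley=4 rubber=6
After 9 (craft pulley): bellows=4 gold=9 pulley=5 rubber=5
After 10 (craft pulley): bellows=4 gold=9 pulley=6 rubber=4
After 11 (craft pulley): bellows=4 gold=9 pulley=7 rubber=3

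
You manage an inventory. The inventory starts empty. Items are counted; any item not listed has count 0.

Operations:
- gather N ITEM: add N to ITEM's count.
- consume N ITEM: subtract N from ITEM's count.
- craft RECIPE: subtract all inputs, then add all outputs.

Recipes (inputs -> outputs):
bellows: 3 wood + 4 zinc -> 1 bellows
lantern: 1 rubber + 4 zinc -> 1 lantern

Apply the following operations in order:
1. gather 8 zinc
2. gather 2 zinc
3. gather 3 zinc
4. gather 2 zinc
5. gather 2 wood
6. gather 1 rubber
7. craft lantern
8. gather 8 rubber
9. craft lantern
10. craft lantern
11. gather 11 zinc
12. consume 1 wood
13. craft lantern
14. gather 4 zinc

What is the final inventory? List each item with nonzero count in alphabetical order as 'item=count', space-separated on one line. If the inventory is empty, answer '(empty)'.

Answer: lantern=4 rubber=5 wood=1 zinc=14

Derivation:
After 1 (gather 8 zinc): zinc=8
After 2 (gather 2 zinc): zinc=10
After 3 (gather 3 zinc): zinc=13
After 4 (gather 2 zinc): zinc=15
After 5 (gather 2 wood): wood=2 zinc=15
After 6 (gather 1 rubber): rubber=1 wood=2 zinc=15
After 7 (craft lantern): lantern=1 wood=2 zinc=11
After 8 (gather 8 rubber): lantern=1 rubber=8 wood=2 zinc=11
After 9 (craft lantern): lantern=2 rubber=7 wood=2 zinc=7
After 10 (craft lantern): lantern=3 rubber=6 wood=2 zinc=3
After 11 (gather 11 zinc): lantern=3 rubber=6 wood=2 zinc=14
After 12 (consume 1 wood): lantern=3 rubber=6 wood=1 zinc=14
After 13 (craft lantern): lantern=4 rubber=5 wood=1 zinc=10
After 14 (gather 4 zinc): lantern=4 rubber=5 wood=1 zinc=14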